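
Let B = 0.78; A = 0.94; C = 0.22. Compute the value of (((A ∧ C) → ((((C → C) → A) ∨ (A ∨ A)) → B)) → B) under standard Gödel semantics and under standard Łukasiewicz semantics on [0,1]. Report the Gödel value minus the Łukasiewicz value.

Gödel evaluation:
  (A ∧ C) = min(0.94, 0.22) = 0.22
  (C → C): 0.22 ≤ 0.22, so result = 1
  ((C → C) → A): 1 > 0.94, so result = 0.94
  (A ∨ A) = max(0.94, 0.94) = 0.94
  (((C → C) → A) ∨ (A ∨ A)) = max(0.94, 0.94) = 0.94
  ((((C → C) → A) ∨ (A ∨ A)) → B): 0.94 > 0.78, so result = 0.78
  ((A ∧ C) → ((((C → C) → A) ∨ (A ∨ A)) → B)): 0.22 ≤ 0.78, so result = 1
  (((A ∧ C) → ((((C → C) → A) ∨ (A ∨ A)) → B)) → B): 1 > 0.78, so result = 0.78
  Gödel value = 0.78
Łukasiewicz evaluation:
  (A ∧ C) = min(0.94, 0.22) = 0.22
  (C → C): min(1, 1 − 0.22 + 0.22) = 1
  ((C → C) → A): min(1, 1 − 1 + 0.94) = 0.94
  (A ∨ A) = max(0.94, 0.94) = 0.94
  (((C → C) → A) ∨ (A ∨ A)) = max(0.94, 0.94) = 0.94
  ((((C → C) → A) ∨ (A ∨ A)) → B): min(1, 1 − 0.94 + 0.78) = 0.84
  ((A ∧ C) → ((((C → C) → A) ∨ (A ∨ A)) → B)): min(1, 1 − 0.22 + 0.84) = 1
  (((A ∧ C) → ((((C → C) → A) ∨ (A ∨ A)) → B)) → B): min(1, 1 − 1 + 0.78) = 0.78
  Łukasiewicz value = 0.78
Difference: 0.78 − 0.78 = 0.00

0.00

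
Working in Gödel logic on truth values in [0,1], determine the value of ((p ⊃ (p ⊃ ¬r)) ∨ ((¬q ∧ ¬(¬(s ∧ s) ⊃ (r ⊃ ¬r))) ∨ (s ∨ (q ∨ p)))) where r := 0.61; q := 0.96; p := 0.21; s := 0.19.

¬r: Gödel ¬ of 0.61 = 0 (operand ≠ 0)
(p ⊃ ¬r): 0.21 > 0, so result = 0
(p ⊃ (p ⊃ ¬r)): 0.21 > 0, so result = 0
¬q: Gödel ¬ of 0.96 = 0 (operand ≠ 0)
(s ∧ s) = min(0.19, 0.19) = 0.19
¬(s ∧ s): Gödel ¬ of 0.19 = 0 (operand ≠ 0)
¬r: Gödel ¬ of 0.61 = 0 (operand ≠ 0)
(r ⊃ ¬r): 0.61 > 0, so result = 0
(¬(s ∧ s) ⊃ (r ⊃ ¬r)): 0 ≤ 0, so result = 1
¬(¬(s ∧ s) ⊃ (r ⊃ ¬r)): Gödel ¬ of 1 = 0 (operand ≠ 0)
(¬q ∧ ¬(¬(s ∧ s) ⊃ (r ⊃ ¬r))) = min(0, 0) = 0
(q ∨ p) = max(0.96, 0.21) = 0.96
(s ∨ (q ∨ p)) = max(0.19, 0.96) = 0.96
((¬q ∧ ¬(¬(s ∧ s) ⊃ (r ⊃ ¬r))) ∨ (s ∨ (q ∨ p))) = max(0, 0.96) = 0.96
((p ⊃ (p ⊃ ¬r)) ∨ ((¬q ∧ ¬(¬(s ∧ s) ⊃ (r ⊃ ¬r))) ∨ (s ∨ (q ∨ p)))) = max(0, 0.96) = 0.96

0.96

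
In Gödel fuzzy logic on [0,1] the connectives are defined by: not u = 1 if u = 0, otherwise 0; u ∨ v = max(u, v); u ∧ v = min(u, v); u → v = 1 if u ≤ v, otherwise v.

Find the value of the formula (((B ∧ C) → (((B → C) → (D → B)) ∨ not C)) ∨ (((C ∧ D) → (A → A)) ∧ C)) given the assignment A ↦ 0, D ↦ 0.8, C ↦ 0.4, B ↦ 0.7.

1.00

(B ∧ C) = min(0.7, 0.4) = 0.4
(B → C): 0.7 > 0.4, so result = 0.4
(D → B): 0.8 > 0.7, so result = 0.7
((B → C) → (D → B)): 0.4 ≤ 0.7, so result = 1
not C: Gödel ¬ of 0.4 = 0 (operand ≠ 0)
(((B → C) → (D → B)) ∨ not C) = max(1, 0) = 1
((B ∧ C) → (((B → C) → (D → B)) ∨ not C)): 0.4 ≤ 1, so result = 1
(C ∧ D) = min(0.4, 0.8) = 0.4
(A → A): 0 ≤ 0, so result = 1
((C ∧ D) → (A → A)): 0.4 ≤ 1, so result = 1
(((C ∧ D) → (A → A)) ∧ C) = min(1, 0.4) = 0.4
(((B ∧ C) → (((B → C) → (D → B)) ∨ not C)) ∨ (((C ∧ D) → (A → A)) ∧ C)) = max(1, 0.4) = 1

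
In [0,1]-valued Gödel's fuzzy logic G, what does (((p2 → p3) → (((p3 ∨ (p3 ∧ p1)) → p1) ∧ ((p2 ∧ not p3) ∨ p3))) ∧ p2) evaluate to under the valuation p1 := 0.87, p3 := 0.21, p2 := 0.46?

0.46

(p2 → p3): 0.46 > 0.21, so result = 0.21
(p3 ∧ p1) = min(0.21, 0.87) = 0.21
(p3 ∨ (p3 ∧ p1)) = max(0.21, 0.21) = 0.21
((p3 ∨ (p3 ∧ p1)) → p1): 0.21 ≤ 0.87, so result = 1
not p3: Gödel ¬ of 0.21 = 0 (operand ≠ 0)
(p2 ∧ not p3) = min(0.46, 0) = 0
((p2 ∧ not p3) ∨ p3) = max(0, 0.21) = 0.21
(((p3 ∨ (p3 ∧ p1)) → p1) ∧ ((p2 ∧ not p3) ∨ p3)) = min(1, 0.21) = 0.21
((p2 → p3) → (((p3 ∨ (p3 ∧ p1)) → p1) ∧ ((p2 ∧ not p3) ∨ p3))): 0.21 ≤ 0.21, so result = 1
(((p2 → p3) → (((p3 ∨ (p3 ∧ p1)) → p1) ∧ ((p2 ∧ not p3) ∨ p3))) ∧ p2) = min(1, 0.46) = 0.46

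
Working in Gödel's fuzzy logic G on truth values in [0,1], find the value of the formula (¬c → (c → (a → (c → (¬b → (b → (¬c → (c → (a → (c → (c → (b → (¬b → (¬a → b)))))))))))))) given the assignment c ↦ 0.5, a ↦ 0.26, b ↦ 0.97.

¬c: Gödel ¬ of 0.5 = 0 (operand ≠ 0)
¬b: Gödel ¬ of 0.97 = 0 (operand ≠ 0)
¬c: Gödel ¬ of 0.5 = 0 (operand ≠ 0)
¬b: Gödel ¬ of 0.97 = 0 (operand ≠ 0)
¬a: Gödel ¬ of 0.26 = 0 (operand ≠ 0)
(¬a → b): 0 ≤ 0.97, so result = 1
(¬b → (¬a → b)): 0 ≤ 1, so result = 1
(b → (¬b → (¬a → b))): 0.97 ≤ 1, so result = 1
(c → (b → (¬b → (¬a → b)))): 0.5 ≤ 1, so result = 1
(c → (c → (b → (¬b → (¬a → b))))): 0.5 ≤ 1, so result = 1
(a → (c → (c → (b → (¬b → (¬a → b)))))): 0.26 ≤ 1, so result = 1
(c → (a → (c → (c → (b → (¬b → (¬a → b))))))): 0.5 ≤ 1, so result = 1
(¬c → (c → (a → (c → (c → (b → (¬b → (¬a → b)))))))): 0 ≤ 1, so result = 1
(b → (¬c → (c → (a → (c → (c → (b → (¬b → (¬a → b))))))))): 0.97 ≤ 1, so result = 1
(¬b → (b → (¬c → (c → (a → (c → (c → (b → (¬b → (¬a → b)))))))))): 0 ≤ 1, so result = 1
(c → (¬b → (b → (¬c → (c → (a → (c → (c → (b → (¬b → (¬a → b))))))))))): 0.5 ≤ 1, so result = 1
(a → (c → (¬b → (b → (¬c → (c → (a → (c → (c → (b → (¬b → (¬a → b)))))))))))): 0.26 ≤ 1, so result = 1
(c → (a → (c → (¬b → (b → (¬c → (c → (a → (c → (c → (b → (¬b → (¬a → b))))))))))))): 0.5 ≤ 1, so result = 1
(¬c → (c → (a → (c → (¬b → (b → (¬c → (c → (a → (c → (c → (b → (¬b → (¬a → b)))))))))))))): 0 ≤ 1, so result = 1

1.00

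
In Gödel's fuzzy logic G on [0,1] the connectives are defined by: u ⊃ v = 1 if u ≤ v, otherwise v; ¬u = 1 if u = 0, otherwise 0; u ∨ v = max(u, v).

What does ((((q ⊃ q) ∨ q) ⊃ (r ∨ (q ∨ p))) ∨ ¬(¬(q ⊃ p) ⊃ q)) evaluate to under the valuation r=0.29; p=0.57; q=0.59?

(q ⊃ q): 0.59 ≤ 0.59, so result = 1
((q ⊃ q) ∨ q) = max(1, 0.59) = 1
(q ∨ p) = max(0.59, 0.57) = 0.59
(r ∨ (q ∨ p)) = max(0.29, 0.59) = 0.59
(((q ⊃ q) ∨ q) ⊃ (r ∨ (q ∨ p))): 1 > 0.59, so result = 0.59
(q ⊃ p): 0.59 > 0.57, so result = 0.57
¬(q ⊃ p): Gödel ¬ of 0.57 = 0 (operand ≠ 0)
(¬(q ⊃ p) ⊃ q): 0 ≤ 0.59, so result = 1
¬(¬(q ⊃ p) ⊃ q): Gödel ¬ of 1 = 0 (operand ≠ 0)
((((q ⊃ q) ∨ q) ⊃ (r ∨ (q ∨ p))) ∨ ¬(¬(q ⊃ p) ⊃ q)) = max(0.59, 0) = 0.59

0.59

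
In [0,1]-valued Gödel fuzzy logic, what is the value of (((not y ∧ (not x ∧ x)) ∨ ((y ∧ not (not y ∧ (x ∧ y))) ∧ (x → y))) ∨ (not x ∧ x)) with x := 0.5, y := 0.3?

not y: Gödel ¬ of 0.3 = 0 (operand ≠ 0)
not x: Gödel ¬ of 0.5 = 0 (operand ≠ 0)
(not x ∧ x) = min(0, 0.5) = 0
(not y ∧ (not x ∧ x)) = min(0, 0) = 0
not y: Gödel ¬ of 0.3 = 0 (operand ≠ 0)
(x ∧ y) = min(0.5, 0.3) = 0.3
(not y ∧ (x ∧ y)) = min(0, 0.3) = 0
not (not y ∧ (x ∧ y)): Gödel ¬ of 0 = 1 (operand is 0)
(y ∧ not (not y ∧ (x ∧ y))) = min(0.3, 1) = 0.3
(x → y): 0.5 > 0.3, so result = 0.3
((y ∧ not (not y ∧ (x ∧ y))) ∧ (x → y)) = min(0.3, 0.3) = 0.3
((not y ∧ (not x ∧ x)) ∨ ((y ∧ not (not y ∧ (x ∧ y))) ∧ (x → y))) = max(0, 0.3) = 0.3
not x: Gödel ¬ of 0.5 = 0 (operand ≠ 0)
(not x ∧ x) = min(0, 0.5) = 0
(((not y ∧ (not x ∧ x)) ∨ ((y ∧ not (not y ∧ (x ∧ y))) ∧ (x → y))) ∨ (not x ∧ x)) = max(0.3, 0) = 0.3

0.30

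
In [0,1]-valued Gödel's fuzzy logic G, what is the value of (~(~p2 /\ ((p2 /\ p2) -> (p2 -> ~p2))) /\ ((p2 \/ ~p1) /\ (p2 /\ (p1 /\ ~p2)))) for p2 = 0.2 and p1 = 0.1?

0.00

~p2: Gödel ¬ of 0.2 = 0 (operand ≠ 0)
(p2 /\ p2) = min(0.2, 0.2) = 0.2
~p2: Gödel ¬ of 0.2 = 0 (operand ≠ 0)
(p2 -> ~p2): 0.2 > 0, so result = 0
((p2 /\ p2) -> (p2 -> ~p2)): 0.2 > 0, so result = 0
(~p2 /\ ((p2 /\ p2) -> (p2 -> ~p2))) = min(0, 0) = 0
~(~p2 /\ ((p2 /\ p2) -> (p2 -> ~p2))): Gödel ¬ of 0 = 1 (operand is 0)
~p1: Gödel ¬ of 0.1 = 0 (operand ≠ 0)
(p2 \/ ~p1) = max(0.2, 0) = 0.2
~p2: Gödel ¬ of 0.2 = 0 (operand ≠ 0)
(p1 /\ ~p2) = min(0.1, 0) = 0
(p2 /\ (p1 /\ ~p2)) = min(0.2, 0) = 0
((p2 \/ ~p1) /\ (p2 /\ (p1 /\ ~p2))) = min(0.2, 0) = 0
(~(~p2 /\ ((p2 /\ p2) -> (p2 -> ~p2))) /\ ((p2 \/ ~p1) /\ (p2 /\ (p1 /\ ~p2)))) = min(1, 0) = 0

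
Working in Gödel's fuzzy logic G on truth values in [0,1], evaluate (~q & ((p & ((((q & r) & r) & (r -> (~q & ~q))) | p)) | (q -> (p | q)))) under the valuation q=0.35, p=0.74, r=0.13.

~q: Gödel ¬ of 0.35 = 0 (operand ≠ 0)
(q & r) = min(0.35, 0.13) = 0.13
((q & r) & r) = min(0.13, 0.13) = 0.13
~q: Gödel ¬ of 0.35 = 0 (operand ≠ 0)
~q: Gödel ¬ of 0.35 = 0 (operand ≠ 0)
(~q & ~q) = min(0, 0) = 0
(r -> (~q & ~q)): 0.13 > 0, so result = 0
(((q & r) & r) & (r -> (~q & ~q))) = min(0.13, 0) = 0
((((q & r) & r) & (r -> (~q & ~q))) | p) = max(0, 0.74) = 0.74
(p & ((((q & r) & r) & (r -> (~q & ~q))) | p)) = min(0.74, 0.74) = 0.74
(p | q) = max(0.74, 0.35) = 0.74
(q -> (p | q)): 0.35 ≤ 0.74, so result = 1
((p & ((((q & r) & r) & (r -> (~q & ~q))) | p)) | (q -> (p | q))) = max(0.74, 1) = 1
(~q & ((p & ((((q & r) & r) & (r -> (~q & ~q))) | p)) | (q -> (p | q)))) = min(0, 1) = 0

0.00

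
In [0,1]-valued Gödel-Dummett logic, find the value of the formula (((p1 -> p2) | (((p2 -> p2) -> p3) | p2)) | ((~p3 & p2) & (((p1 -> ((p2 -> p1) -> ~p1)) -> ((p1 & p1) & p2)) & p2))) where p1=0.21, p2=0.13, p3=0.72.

0.72

(p1 -> p2): 0.21 > 0.13, so result = 0.13
(p2 -> p2): 0.13 ≤ 0.13, so result = 1
((p2 -> p2) -> p3): 1 > 0.72, so result = 0.72
(((p2 -> p2) -> p3) | p2) = max(0.72, 0.13) = 0.72
((p1 -> p2) | (((p2 -> p2) -> p3) | p2)) = max(0.13, 0.72) = 0.72
~p3: Gödel ¬ of 0.72 = 0 (operand ≠ 0)
(~p3 & p2) = min(0, 0.13) = 0
(p2 -> p1): 0.13 ≤ 0.21, so result = 1
~p1: Gödel ¬ of 0.21 = 0 (operand ≠ 0)
((p2 -> p1) -> ~p1): 1 > 0, so result = 0
(p1 -> ((p2 -> p1) -> ~p1)): 0.21 > 0, so result = 0
(p1 & p1) = min(0.21, 0.21) = 0.21
((p1 & p1) & p2) = min(0.21, 0.13) = 0.13
((p1 -> ((p2 -> p1) -> ~p1)) -> ((p1 & p1) & p2)): 0 ≤ 0.13, so result = 1
(((p1 -> ((p2 -> p1) -> ~p1)) -> ((p1 & p1) & p2)) & p2) = min(1, 0.13) = 0.13
((~p3 & p2) & (((p1 -> ((p2 -> p1) -> ~p1)) -> ((p1 & p1) & p2)) & p2)) = min(0, 0.13) = 0
(((p1 -> p2) | (((p2 -> p2) -> p3) | p2)) | ((~p3 & p2) & (((p1 -> ((p2 -> p1) -> ~p1)) -> ((p1 & p1) & p2)) & p2))) = max(0.72, 0) = 0.72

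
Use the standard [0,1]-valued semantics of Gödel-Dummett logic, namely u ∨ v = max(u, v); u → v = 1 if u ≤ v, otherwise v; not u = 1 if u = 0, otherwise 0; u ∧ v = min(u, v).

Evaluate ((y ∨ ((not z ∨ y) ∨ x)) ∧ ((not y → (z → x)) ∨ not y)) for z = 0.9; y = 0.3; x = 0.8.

0.80

not z: Gödel ¬ of 0.9 = 0 (operand ≠ 0)
(not z ∨ y) = max(0, 0.3) = 0.3
((not z ∨ y) ∨ x) = max(0.3, 0.8) = 0.8
(y ∨ ((not z ∨ y) ∨ x)) = max(0.3, 0.8) = 0.8
not y: Gödel ¬ of 0.3 = 0 (operand ≠ 0)
(z → x): 0.9 > 0.8, so result = 0.8
(not y → (z → x)): 0 ≤ 0.8, so result = 1
not y: Gödel ¬ of 0.3 = 0 (operand ≠ 0)
((not y → (z → x)) ∨ not y) = max(1, 0) = 1
((y ∨ ((not z ∨ y) ∨ x)) ∧ ((not y → (z → x)) ∨ not y)) = min(0.8, 1) = 0.8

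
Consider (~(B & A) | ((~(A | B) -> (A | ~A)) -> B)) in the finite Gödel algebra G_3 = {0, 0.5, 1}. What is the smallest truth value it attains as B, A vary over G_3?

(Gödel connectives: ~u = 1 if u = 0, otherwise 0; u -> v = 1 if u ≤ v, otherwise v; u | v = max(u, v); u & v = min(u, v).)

The minimum is attained at B = 0.5, A = 0.5:
  (B & A) = min(0.5, 0.5) = 0.5
  ~(B & A): Gödel ¬ of 0.5 = 0 (operand ≠ 0)
  (A | B) = max(0.5, 0.5) = 0.5
  ~(A | B): Gödel ¬ of 0.5 = 0 (operand ≠ 0)
  ~A: Gödel ¬ of 0.5 = 0 (operand ≠ 0)
  (A | ~A) = max(0.5, 0) = 0.5
  (~(A | B) -> (A | ~A)): 0 ≤ 0.5, so result = 1
  ((~(A | B) -> (A | ~A)) -> B): 1 > 0.5, so result = 0.5
  (~(B & A) | ((~(A | B) -> (A | ~A)) -> B)) = max(0, 0.5) = 0.5
Checking all 9 assignments confirms none give a value below 0.50.

0.50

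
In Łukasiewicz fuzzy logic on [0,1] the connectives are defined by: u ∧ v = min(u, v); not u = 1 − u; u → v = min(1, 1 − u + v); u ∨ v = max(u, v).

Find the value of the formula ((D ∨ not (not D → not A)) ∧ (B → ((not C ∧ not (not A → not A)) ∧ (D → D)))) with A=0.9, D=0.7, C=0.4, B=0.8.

0.20

not D: Łukasiewicz ¬ gives 1 − 0.7 = 0.3
not A: Łukasiewicz ¬ gives 1 − 0.9 = 0.1
(not D → not A): min(1, 1 − 0.3 + 0.1) = 0.8
not (not D → not A): Łukasiewicz ¬ gives 1 − 0.8 = 0.2
(D ∨ not (not D → not A)) = max(0.7, 0.2) = 0.7
not C: Łukasiewicz ¬ gives 1 − 0.4 = 0.6
not A: Łukasiewicz ¬ gives 1 − 0.9 = 0.1
not A: Łukasiewicz ¬ gives 1 − 0.9 = 0.1
(not A → not A): min(1, 1 − 0.1 + 0.1) = 1
not (not A → not A): Łukasiewicz ¬ gives 1 − 1 = 0
(not C ∧ not (not A → not A)) = min(0.6, 0) = 0
(D → D): min(1, 1 − 0.7 + 0.7) = 1
((not C ∧ not (not A → not A)) ∧ (D → D)) = min(0, 1) = 0
(B → ((not C ∧ not (not A → not A)) ∧ (D → D))): min(1, 1 − 0.8 + 0) = 0.2
((D ∨ not (not D → not A)) ∧ (B → ((not C ∧ not (not A → not A)) ∧ (D → D)))) = min(0.7, 0.2) = 0.2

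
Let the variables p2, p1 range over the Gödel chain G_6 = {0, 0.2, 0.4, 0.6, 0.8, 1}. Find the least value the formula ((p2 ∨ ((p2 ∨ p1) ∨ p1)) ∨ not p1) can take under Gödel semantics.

The minimum is attained at p2 = 0, p1 = 0.2:
  (p2 ∨ p1) = max(0, 0.2) = 0.2
  ((p2 ∨ p1) ∨ p1) = max(0.2, 0.2) = 0.2
  (p2 ∨ ((p2 ∨ p1) ∨ p1)) = max(0, 0.2) = 0.2
  not p1: Gödel ¬ of 0.2 = 0 (operand ≠ 0)
  ((p2 ∨ ((p2 ∨ p1) ∨ p1)) ∨ not p1) = max(0.2, 0) = 0.2
Checking all 36 assignments confirms none give a value below 0.20.

0.20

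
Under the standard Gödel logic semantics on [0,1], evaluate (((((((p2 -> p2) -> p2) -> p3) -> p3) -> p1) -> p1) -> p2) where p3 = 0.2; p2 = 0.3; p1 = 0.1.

(p2 -> p2): 0.3 ≤ 0.3, so result = 1
((p2 -> p2) -> p2): 1 > 0.3, so result = 0.3
(((p2 -> p2) -> p2) -> p3): 0.3 > 0.2, so result = 0.2
((((p2 -> p2) -> p2) -> p3) -> p3): 0.2 ≤ 0.2, so result = 1
(((((p2 -> p2) -> p2) -> p3) -> p3) -> p1): 1 > 0.1, so result = 0.1
((((((p2 -> p2) -> p2) -> p3) -> p3) -> p1) -> p1): 0.1 ≤ 0.1, so result = 1
(((((((p2 -> p2) -> p2) -> p3) -> p3) -> p1) -> p1) -> p2): 1 > 0.3, so result = 0.3

0.30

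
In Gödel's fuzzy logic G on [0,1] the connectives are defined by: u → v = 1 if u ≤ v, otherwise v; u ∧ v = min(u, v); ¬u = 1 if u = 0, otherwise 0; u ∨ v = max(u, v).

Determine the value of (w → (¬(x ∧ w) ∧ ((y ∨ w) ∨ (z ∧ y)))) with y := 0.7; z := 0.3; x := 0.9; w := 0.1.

0.00

(x ∧ w) = min(0.9, 0.1) = 0.1
¬(x ∧ w): Gödel ¬ of 0.1 = 0 (operand ≠ 0)
(y ∨ w) = max(0.7, 0.1) = 0.7
(z ∧ y) = min(0.3, 0.7) = 0.3
((y ∨ w) ∨ (z ∧ y)) = max(0.7, 0.3) = 0.7
(¬(x ∧ w) ∧ ((y ∨ w) ∨ (z ∧ y))) = min(0, 0.7) = 0
(w → (¬(x ∧ w) ∧ ((y ∨ w) ∨ (z ∧ y)))): 0.1 > 0, so result = 0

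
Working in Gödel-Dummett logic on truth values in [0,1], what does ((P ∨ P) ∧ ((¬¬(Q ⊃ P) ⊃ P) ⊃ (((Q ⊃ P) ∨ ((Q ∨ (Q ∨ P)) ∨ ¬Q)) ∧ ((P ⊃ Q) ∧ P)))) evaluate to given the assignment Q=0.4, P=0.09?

(P ∨ P) = max(0.09, 0.09) = 0.09
(Q ⊃ P): 0.4 > 0.09, so result = 0.09
¬(Q ⊃ P): Gödel ¬ of 0.09 = 0 (operand ≠ 0)
¬¬(Q ⊃ P): Gödel ¬ of 0 = 1 (operand is 0)
(¬¬(Q ⊃ P) ⊃ P): 1 > 0.09, so result = 0.09
(Q ⊃ P): 0.4 > 0.09, so result = 0.09
(Q ∨ P) = max(0.4, 0.09) = 0.4
(Q ∨ (Q ∨ P)) = max(0.4, 0.4) = 0.4
¬Q: Gödel ¬ of 0.4 = 0 (operand ≠ 0)
((Q ∨ (Q ∨ P)) ∨ ¬Q) = max(0.4, 0) = 0.4
((Q ⊃ P) ∨ ((Q ∨ (Q ∨ P)) ∨ ¬Q)) = max(0.09, 0.4) = 0.4
(P ⊃ Q): 0.09 ≤ 0.4, so result = 1
((P ⊃ Q) ∧ P) = min(1, 0.09) = 0.09
(((Q ⊃ P) ∨ ((Q ∨ (Q ∨ P)) ∨ ¬Q)) ∧ ((P ⊃ Q) ∧ P)) = min(0.4, 0.09) = 0.09
((¬¬(Q ⊃ P) ⊃ P) ⊃ (((Q ⊃ P) ∨ ((Q ∨ (Q ∨ P)) ∨ ¬Q)) ∧ ((P ⊃ Q) ∧ P))): 0.09 ≤ 0.09, so result = 1
((P ∨ P) ∧ ((¬¬(Q ⊃ P) ⊃ P) ⊃ (((Q ⊃ P) ∨ ((Q ∨ (Q ∨ P)) ∨ ¬Q)) ∧ ((P ⊃ Q) ∧ P)))) = min(0.09, 1) = 0.09

0.09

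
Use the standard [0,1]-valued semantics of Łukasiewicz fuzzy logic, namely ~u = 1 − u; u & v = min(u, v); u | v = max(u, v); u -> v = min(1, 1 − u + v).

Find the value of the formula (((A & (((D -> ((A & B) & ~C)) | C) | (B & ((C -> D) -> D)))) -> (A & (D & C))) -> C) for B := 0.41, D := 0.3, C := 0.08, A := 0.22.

0.22

(A & B) = min(0.22, 0.41) = 0.22
~C: Łukasiewicz ¬ gives 1 − 0.08 = 0.92
((A & B) & ~C) = min(0.22, 0.92) = 0.22
(D -> ((A & B) & ~C)): min(1, 1 − 0.3 + 0.22) = 0.92
((D -> ((A & B) & ~C)) | C) = max(0.92, 0.08) = 0.92
(C -> D): min(1, 1 − 0.08 + 0.3) = 1
((C -> D) -> D): min(1, 1 − 1 + 0.3) = 0.3
(B & ((C -> D) -> D)) = min(0.41, 0.3) = 0.3
(((D -> ((A & B) & ~C)) | C) | (B & ((C -> D) -> D))) = max(0.92, 0.3) = 0.92
(A & (((D -> ((A & B) & ~C)) | C) | (B & ((C -> D) -> D)))) = min(0.22, 0.92) = 0.22
(D & C) = min(0.3, 0.08) = 0.08
(A & (D & C)) = min(0.22, 0.08) = 0.08
((A & (((D -> ((A & B) & ~C)) | C) | (B & ((C -> D) -> D)))) -> (A & (D & C))): min(1, 1 − 0.22 + 0.08) = 0.86
(((A & (((D -> ((A & B) & ~C)) | C) | (B & ((C -> D) -> D)))) -> (A & (D & C))) -> C): min(1, 1 − 0.86 + 0.08) = 0.22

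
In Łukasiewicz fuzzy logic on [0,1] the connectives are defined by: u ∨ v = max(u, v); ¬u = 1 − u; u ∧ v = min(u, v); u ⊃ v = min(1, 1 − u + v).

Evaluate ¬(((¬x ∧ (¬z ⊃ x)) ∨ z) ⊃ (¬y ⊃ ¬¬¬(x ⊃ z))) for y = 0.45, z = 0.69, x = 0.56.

¬x: Łukasiewicz ¬ gives 1 − 0.56 = 0.44
¬z: Łukasiewicz ¬ gives 1 − 0.69 = 0.31
(¬z ⊃ x): min(1, 1 − 0.31 + 0.56) = 1
(¬x ∧ (¬z ⊃ x)) = min(0.44, 1) = 0.44
((¬x ∧ (¬z ⊃ x)) ∨ z) = max(0.44, 0.69) = 0.69
¬y: Łukasiewicz ¬ gives 1 − 0.45 = 0.55
(x ⊃ z): min(1, 1 − 0.56 + 0.69) = 1
¬(x ⊃ z): Łukasiewicz ¬ gives 1 − 1 = 0
¬¬(x ⊃ z): Łukasiewicz ¬ gives 1 − 0 = 1
¬¬¬(x ⊃ z): Łukasiewicz ¬ gives 1 − 1 = 0
(¬y ⊃ ¬¬¬(x ⊃ z)): min(1, 1 − 0.55 + 0) = 0.45
(((¬x ∧ (¬z ⊃ x)) ∨ z) ⊃ (¬y ⊃ ¬¬¬(x ⊃ z))): min(1, 1 − 0.69 + 0.45) = 0.76
¬(((¬x ∧ (¬z ⊃ x)) ∨ z) ⊃ (¬y ⊃ ¬¬¬(x ⊃ z))): Łukasiewicz ¬ gives 1 − 0.76 = 0.24

0.24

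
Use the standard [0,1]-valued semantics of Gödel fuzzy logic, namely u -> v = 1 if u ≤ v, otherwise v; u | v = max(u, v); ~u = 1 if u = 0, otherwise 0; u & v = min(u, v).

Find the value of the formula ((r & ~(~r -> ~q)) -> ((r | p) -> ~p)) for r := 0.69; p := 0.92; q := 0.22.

1.00

~r: Gödel ¬ of 0.69 = 0 (operand ≠ 0)
~q: Gödel ¬ of 0.22 = 0 (operand ≠ 0)
(~r -> ~q): 0 ≤ 0, so result = 1
~(~r -> ~q): Gödel ¬ of 1 = 0 (operand ≠ 0)
(r & ~(~r -> ~q)) = min(0.69, 0) = 0
(r | p) = max(0.69, 0.92) = 0.92
~p: Gödel ¬ of 0.92 = 0 (operand ≠ 0)
((r | p) -> ~p): 0.92 > 0, so result = 0
((r & ~(~r -> ~q)) -> ((r | p) -> ~p)): 0 ≤ 0, so result = 1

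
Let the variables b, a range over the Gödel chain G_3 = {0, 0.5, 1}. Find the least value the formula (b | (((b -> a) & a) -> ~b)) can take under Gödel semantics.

The minimum is attained at b = 0.5, a = 0.5:
  (b -> a): 0.5 ≤ 0.5, so result = 1
  ((b -> a) & a) = min(1, 0.5) = 0.5
  ~b: Gödel ¬ of 0.5 = 0 (operand ≠ 0)
  (((b -> a) & a) -> ~b): 0.5 > 0, so result = 0
  (b | (((b -> a) & a) -> ~b)) = max(0.5, 0) = 0.5
Checking all 9 assignments confirms none give a value below 0.50.

0.50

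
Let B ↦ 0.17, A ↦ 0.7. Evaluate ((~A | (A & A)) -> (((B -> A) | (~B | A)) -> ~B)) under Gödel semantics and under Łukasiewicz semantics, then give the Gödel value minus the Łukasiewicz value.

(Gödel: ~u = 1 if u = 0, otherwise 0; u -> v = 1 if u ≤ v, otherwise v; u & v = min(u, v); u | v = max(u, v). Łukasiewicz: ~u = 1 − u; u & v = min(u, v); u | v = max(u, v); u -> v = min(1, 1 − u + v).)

-1.00

Gödel evaluation:
  ~A: Gödel ¬ of 0.7 = 0 (operand ≠ 0)
  (A & A) = min(0.7, 0.7) = 0.7
  (~A | (A & A)) = max(0, 0.7) = 0.7
  (B -> A): 0.17 ≤ 0.7, so result = 1
  ~B: Gödel ¬ of 0.17 = 0 (operand ≠ 0)
  (~B | A) = max(0, 0.7) = 0.7
  ((B -> A) | (~B | A)) = max(1, 0.7) = 1
  ~B: Gödel ¬ of 0.17 = 0 (operand ≠ 0)
  (((B -> A) | (~B | A)) -> ~B): 1 > 0, so result = 0
  ((~A | (A & A)) -> (((B -> A) | (~B | A)) -> ~B)): 0.7 > 0, so result = 0
  Gödel value = 0
Łukasiewicz evaluation:
  ~A: Łukasiewicz ¬ gives 1 − 0.7 = 0.3
  (A & A) = min(0.7, 0.7) = 0.7
  (~A | (A & A)) = max(0.3, 0.7) = 0.7
  (B -> A): min(1, 1 − 0.17 + 0.7) = 1
  ~B: Łukasiewicz ¬ gives 1 − 0.17 = 0.83
  (~B | A) = max(0.83, 0.7) = 0.83
  ((B -> A) | (~B | A)) = max(1, 0.83) = 1
  ~B: Łukasiewicz ¬ gives 1 − 0.17 = 0.83
  (((B -> A) | (~B | A)) -> ~B): min(1, 1 − 1 + 0.83) = 0.83
  ((~A | (A & A)) -> (((B -> A) | (~B | A)) -> ~B)): min(1, 1 − 0.7 + 0.83) = 1
  Łukasiewicz value = 1
Difference: 0 − 1 = -1.00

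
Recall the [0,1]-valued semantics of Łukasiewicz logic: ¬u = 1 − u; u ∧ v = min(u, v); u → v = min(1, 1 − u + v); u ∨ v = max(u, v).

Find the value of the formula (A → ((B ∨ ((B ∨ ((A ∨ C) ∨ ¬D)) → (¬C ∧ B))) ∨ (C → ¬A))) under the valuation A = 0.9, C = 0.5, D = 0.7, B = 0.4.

(A ∨ C) = max(0.9, 0.5) = 0.9
¬D: Łukasiewicz ¬ gives 1 − 0.7 = 0.3
((A ∨ C) ∨ ¬D) = max(0.9, 0.3) = 0.9
(B ∨ ((A ∨ C) ∨ ¬D)) = max(0.4, 0.9) = 0.9
¬C: Łukasiewicz ¬ gives 1 − 0.5 = 0.5
(¬C ∧ B) = min(0.5, 0.4) = 0.4
((B ∨ ((A ∨ C) ∨ ¬D)) → (¬C ∧ B)): min(1, 1 − 0.9 + 0.4) = 0.5
(B ∨ ((B ∨ ((A ∨ C) ∨ ¬D)) → (¬C ∧ B))) = max(0.4, 0.5) = 0.5
¬A: Łukasiewicz ¬ gives 1 − 0.9 = 0.1
(C → ¬A): min(1, 1 − 0.5 + 0.1) = 0.6
((B ∨ ((B ∨ ((A ∨ C) ∨ ¬D)) → (¬C ∧ B))) ∨ (C → ¬A)) = max(0.5, 0.6) = 0.6
(A → ((B ∨ ((B ∨ ((A ∨ C) ∨ ¬D)) → (¬C ∧ B))) ∨ (C → ¬A))): min(1, 1 − 0.9 + 0.6) = 0.7

0.70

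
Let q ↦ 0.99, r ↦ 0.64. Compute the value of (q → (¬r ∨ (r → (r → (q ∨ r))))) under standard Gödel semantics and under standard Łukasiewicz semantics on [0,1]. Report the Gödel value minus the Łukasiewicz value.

Gödel evaluation:
  ¬r: Gödel ¬ of 0.64 = 0 (operand ≠ 0)
  (q ∨ r) = max(0.99, 0.64) = 0.99
  (r → (q ∨ r)): 0.64 ≤ 0.99, so result = 1
  (r → (r → (q ∨ r))): 0.64 ≤ 1, so result = 1
  (¬r ∨ (r → (r → (q ∨ r)))) = max(0, 1) = 1
  (q → (¬r ∨ (r → (r → (q ∨ r))))): 0.99 ≤ 1, so result = 1
  Gödel value = 1
Łukasiewicz evaluation:
  ¬r: Łukasiewicz ¬ gives 1 − 0.64 = 0.36
  (q ∨ r) = max(0.99, 0.64) = 0.99
  (r → (q ∨ r)): min(1, 1 − 0.64 + 0.99) = 1
  (r → (r → (q ∨ r))): min(1, 1 − 0.64 + 1) = 1
  (¬r ∨ (r → (r → (q ∨ r)))) = max(0.36, 1) = 1
  (q → (¬r ∨ (r → (r → (q ∨ r))))): min(1, 1 − 0.99 + 1) = 1
  Łukasiewicz value = 1
Difference: 1 − 1 = 0.00

0.00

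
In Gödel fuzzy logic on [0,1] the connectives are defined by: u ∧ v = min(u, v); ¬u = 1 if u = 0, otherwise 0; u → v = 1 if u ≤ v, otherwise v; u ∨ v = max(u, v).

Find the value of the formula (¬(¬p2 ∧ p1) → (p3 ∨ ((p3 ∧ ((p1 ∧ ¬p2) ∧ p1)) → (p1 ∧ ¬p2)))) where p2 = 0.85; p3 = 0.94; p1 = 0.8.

¬p2: Gödel ¬ of 0.85 = 0 (operand ≠ 0)
(¬p2 ∧ p1) = min(0, 0.8) = 0
¬(¬p2 ∧ p1): Gödel ¬ of 0 = 1 (operand is 0)
¬p2: Gödel ¬ of 0.85 = 0 (operand ≠ 0)
(p1 ∧ ¬p2) = min(0.8, 0) = 0
((p1 ∧ ¬p2) ∧ p1) = min(0, 0.8) = 0
(p3 ∧ ((p1 ∧ ¬p2) ∧ p1)) = min(0.94, 0) = 0
¬p2: Gödel ¬ of 0.85 = 0 (operand ≠ 0)
(p1 ∧ ¬p2) = min(0.8, 0) = 0
((p3 ∧ ((p1 ∧ ¬p2) ∧ p1)) → (p1 ∧ ¬p2)): 0 ≤ 0, so result = 1
(p3 ∨ ((p3 ∧ ((p1 ∧ ¬p2) ∧ p1)) → (p1 ∧ ¬p2))) = max(0.94, 1) = 1
(¬(¬p2 ∧ p1) → (p3 ∨ ((p3 ∧ ((p1 ∧ ¬p2) ∧ p1)) → (p1 ∧ ¬p2)))): 1 ≤ 1, so result = 1

1.00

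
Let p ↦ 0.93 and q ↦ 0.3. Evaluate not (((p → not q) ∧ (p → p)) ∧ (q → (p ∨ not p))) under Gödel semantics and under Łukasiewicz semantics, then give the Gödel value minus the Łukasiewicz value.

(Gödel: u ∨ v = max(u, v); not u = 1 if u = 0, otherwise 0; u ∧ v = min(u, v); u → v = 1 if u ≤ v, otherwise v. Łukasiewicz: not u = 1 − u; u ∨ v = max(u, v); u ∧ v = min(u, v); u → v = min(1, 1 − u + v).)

Gödel evaluation:
  not q: Gödel ¬ of 0.3 = 0 (operand ≠ 0)
  (p → not q): 0.93 > 0, so result = 0
  (p → p): 0.93 ≤ 0.93, so result = 1
  ((p → not q) ∧ (p → p)) = min(0, 1) = 0
  not p: Gödel ¬ of 0.93 = 0 (operand ≠ 0)
  (p ∨ not p) = max(0.93, 0) = 0.93
  (q → (p ∨ not p)): 0.3 ≤ 0.93, so result = 1
  (((p → not q) ∧ (p → p)) ∧ (q → (p ∨ not p))) = min(0, 1) = 0
  not (((p → not q) ∧ (p → p)) ∧ (q → (p ∨ not p))): Gödel ¬ of 0 = 1 (operand is 0)
  Gödel value = 1
Łukasiewicz evaluation:
  not q: Łukasiewicz ¬ gives 1 − 0.3 = 0.7
  (p → not q): min(1, 1 − 0.93 + 0.7) = 0.77
  (p → p): min(1, 1 − 0.93 + 0.93) = 1
  ((p → not q) ∧ (p → p)) = min(0.77, 1) = 0.77
  not p: Łukasiewicz ¬ gives 1 − 0.93 = 0.07
  (p ∨ not p) = max(0.93, 0.07) = 0.93
  (q → (p ∨ not p)): min(1, 1 − 0.3 + 0.93) = 1
  (((p → not q) ∧ (p → p)) ∧ (q → (p ∨ not p))) = min(0.77, 1) = 0.77
  not (((p → not q) ∧ (p → p)) ∧ (q → (p ∨ not p))): Łukasiewicz ¬ gives 1 − 0.77 = 0.23
  Łukasiewicz value = 0.23
Difference: 1 − 0.23 = 0.77

0.77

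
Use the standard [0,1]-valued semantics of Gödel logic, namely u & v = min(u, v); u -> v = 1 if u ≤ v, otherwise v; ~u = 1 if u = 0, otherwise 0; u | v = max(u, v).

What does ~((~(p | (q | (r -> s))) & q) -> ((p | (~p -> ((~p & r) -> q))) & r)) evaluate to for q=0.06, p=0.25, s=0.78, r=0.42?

0.00

(r -> s): 0.42 ≤ 0.78, so result = 1
(q | (r -> s)) = max(0.06, 1) = 1
(p | (q | (r -> s))) = max(0.25, 1) = 1
~(p | (q | (r -> s))): Gödel ¬ of 1 = 0 (operand ≠ 0)
(~(p | (q | (r -> s))) & q) = min(0, 0.06) = 0
~p: Gödel ¬ of 0.25 = 0 (operand ≠ 0)
~p: Gödel ¬ of 0.25 = 0 (operand ≠ 0)
(~p & r) = min(0, 0.42) = 0
((~p & r) -> q): 0 ≤ 0.06, so result = 1
(~p -> ((~p & r) -> q)): 0 ≤ 1, so result = 1
(p | (~p -> ((~p & r) -> q))) = max(0.25, 1) = 1
((p | (~p -> ((~p & r) -> q))) & r) = min(1, 0.42) = 0.42
((~(p | (q | (r -> s))) & q) -> ((p | (~p -> ((~p & r) -> q))) & r)): 0 ≤ 0.42, so result = 1
~((~(p | (q | (r -> s))) & q) -> ((p | (~p -> ((~p & r) -> q))) & r)): Gödel ¬ of 1 = 0 (operand ≠ 0)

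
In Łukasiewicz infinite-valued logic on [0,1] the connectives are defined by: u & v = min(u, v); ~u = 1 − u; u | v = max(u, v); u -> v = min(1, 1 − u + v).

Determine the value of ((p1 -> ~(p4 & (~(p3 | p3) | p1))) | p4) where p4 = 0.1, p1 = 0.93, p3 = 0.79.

(p3 | p3) = max(0.79, 0.79) = 0.79
~(p3 | p3): Łukasiewicz ¬ gives 1 − 0.79 = 0.21
(~(p3 | p3) | p1) = max(0.21, 0.93) = 0.93
(p4 & (~(p3 | p3) | p1)) = min(0.1, 0.93) = 0.1
~(p4 & (~(p3 | p3) | p1)): Łukasiewicz ¬ gives 1 − 0.1 = 0.9
(p1 -> ~(p4 & (~(p3 | p3) | p1))): min(1, 1 − 0.93 + 0.9) = 0.97
((p1 -> ~(p4 & (~(p3 | p3) | p1))) | p4) = max(0.97, 0.1) = 0.97

0.97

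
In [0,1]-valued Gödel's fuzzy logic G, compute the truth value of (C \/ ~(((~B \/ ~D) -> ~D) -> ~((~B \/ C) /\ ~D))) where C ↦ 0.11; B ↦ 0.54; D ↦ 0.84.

~B: Gödel ¬ of 0.54 = 0 (operand ≠ 0)
~D: Gödel ¬ of 0.84 = 0 (operand ≠ 0)
(~B \/ ~D) = max(0, 0) = 0
~D: Gödel ¬ of 0.84 = 0 (operand ≠ 0)
((~B \/ ~D) -> ~D): 0 ≤ 0, so result = 1
~B: Gödel ¬ of 0.54 = 0 (operand ≠ 0)
(~B \/ C) = max(0, 0.11) = 0.11
~D: Gödel ¬ of 0.84 = 0 (operand ≠ 0)
((~B \/ C) /\ ~D) = min(0.11, 0) = 0
~((~B \/ C) /\ ~D): Gödel ¬ of 0 = 1 (operand is 0)
(((~B \/ ~D) -> ~D) -> ~((~B \/ C) /\ ~D)): 1 ≤ 1, so result = 1
~(((~B \/ ~D) -> ~D) -> ~((~B \/ C) /\ ~D)): Gödel ¬ of 1 = 0 (operand ≠ 0)
(C \/ ~(((~B \/ ~D) -> ~D) -> ~((~B \/ C) /\ ~D))) = max(0.11, 0) = 0.11

0.11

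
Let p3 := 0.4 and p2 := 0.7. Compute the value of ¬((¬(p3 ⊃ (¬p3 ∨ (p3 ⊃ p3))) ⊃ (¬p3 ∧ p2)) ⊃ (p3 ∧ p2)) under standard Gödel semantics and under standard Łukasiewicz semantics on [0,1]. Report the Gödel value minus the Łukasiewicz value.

Gödel evaluation:
  ¬p3: Gödel ¬ of 0.4 = 0 (operand ≠ 0)
  (p3 ⊃ p3): 0.4 ≤ 0.4, so result = 1
  (¬p3 ∨ (p3 ⊃ p3)) = max(0, 1) = 1
  (p3 ⊃ (¬p3 ∨ (p3 ⊃ p3))): 0.4 ≤ 1, so result = 1
  ¬(p3 ⊃ (¬p3 ∨ (p3 ⊃ p3))): Gödel ¬ of 1 = 0 (operand ≠ 0)
  ¬p3: Gödel ¬ of 0.4 = 0 (operand ≠ 0)
  (¬p3 ∧ p2) = min(0, 0.7) = 0
  (¬(p3 ⊃ (¬p3 ∨ (p3 ⊃ p3))) ⊃ (¬p3 ∧ p2)): 0 ≤ 0, so result = 1
  (p3 ∧ p2) = min(0.4, 0.7) = 0.4
  ((¬(p3 ⊃ (¬p3 ∨ (p3 ⊃ p3))) ⊃ (¬p3 ∧ p2)) ⊃ (p3 ∧ p2)): 1 > 0.4, so result = 0.4
  ¬((¬(p3 ⊃ (¬p3 ∨ (p3 ⊃ p3))) ⊃ (¬p3 ∧ p2)) ⊃ (p3 ∧ p2)): Gödel ¬ of 0.4 = 0 (operand ≠ 0)
  Gödel value = 0
Łukasiewicz evaluation:
  ¬p3: Łukasiewicz ¬ gives 1 − 0.4 = 0.6
  (p3 ⊃ p3): min(1, 1 − 0.4 + 0.4) = 1
  (¬p3 ∨ (p3 ⊃ p3)) = max(0.6, 1) = 1
  (p3 ⊃ (¬p3 ∨ (p3 ⊃ p3))): min(1, 1 − 0.4 + 1) = 1
  ¬(p3 ⊃ (¬p3 ∨ (p3 ⊃ p3))): Łukasiewicz ¬ gives 1 − 1 = 0
  ¬p3: Łukasiewicz ¬ gives 1 − 0.4 = 0.6
  (¬p3 ∧ p2) = min(0.6, 0.7) = 0.6
  (¬(p3 ⊃ (¬p3 ∨ (p3 ⊃ p3))) ⊃ (¬p3 ∧ p2)): min(1, 1 − 0 + 0.6) = 1
  (p3 ∧ p2) = min(0.4, 0.7) = 0.4
  ((¬(p3 ⊃ (¬p3 ∨ (p3 ⊃ p3))) ⊃ (¬p3 ∧ p2)) ⊃ (p3 ∧ p2)): min(1, 1 − 1 + 0.4) = 0.4
  ¬((¬(p3 ⊃ (¬p3 ∨ (p3 ⊃ p3))) ⊃ (¬p3 ∧ p2)) ⊃ (p3 ∧ p2)): Łukasiewicz ¬ gives 1 − 0.4 = 0.6
  Łukasiewicz value = 0.6
Difference: 0 − 0.6 = -0.60

-0.60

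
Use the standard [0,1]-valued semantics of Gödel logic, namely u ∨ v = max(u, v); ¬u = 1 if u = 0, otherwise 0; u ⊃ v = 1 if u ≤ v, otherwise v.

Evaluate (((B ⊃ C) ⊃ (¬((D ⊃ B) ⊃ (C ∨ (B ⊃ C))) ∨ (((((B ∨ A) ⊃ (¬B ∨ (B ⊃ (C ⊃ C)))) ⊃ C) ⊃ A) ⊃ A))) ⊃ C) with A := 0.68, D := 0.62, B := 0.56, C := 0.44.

0.44

(B ⊃ C): 0.56 > 0.44, so result = 0.44
(D ⊃ B): 0.62 > 0.56, so result = 0.56
(B ⊃ C): 0.56 > 0.44, so result = 0.44
(C ∨ (B ⊃ C)) = max(0.44, 0.44) = 0.44
((D ⊃ B) ⊃ (C ∨ (B ⊃ C))): 0.56 > 0.44, so result = 0.44
¬((D ⊃ B) ⊃ (C ∨ (B ⊃ C))): Gödel ¬ of 0.44 = 0 (operand ≠ 0)
(B ∨ A) = max(0.56, 0.68) = 0.68
¬B: Gödel ¬ of 0.56 = 0 (operand ≠ 0)
(C ⊃ C): 0.44 ≤ 0.44, so result = 1
(B ⊃ (C ⊃ C)): 0.56 ≤ 1, so result = 1
(¬B ∨ (B ⊃ (C ⊃ C))) = max(0, 1) = 1
((B ∨ A) ⊃ (¬B ∨ (B ⊃ (C ⊃ C)))): 0.68 ≤ 1, so result = 1
(((B ∨ A) ⊃ (¬B ∨ (B ⊃ (C ⊃ C)))) ⊃ C): 1 > 0.44, so result = 0.44
((((B ∨ A) ⊃ (¬B ∨ (B ⊃ (C ⊃ C)))) ⊃ C) ⊃ A): 0.44 ≤ 0.68, so result = 1
(((((B ∨ A) ⊃ (¬B ∨ (B ⊃ (C ⊃ C)))) ⊃ C) ⊃ A) ⊃ A): 1 > 0.68, so result = 0.68
(¬((D ⊃ B) ⊃ (C ∨ (B ⊃ C))) ∨ (((((B ∨ A) ⊃ (¬B ∨ (B ⊃ (C ⊃ C)))) ⊃ C) ⊃ A) ⊃ A)) = max(0, 0.68) = 0.68
((B ⊃ C) ⊃ (¬((D ⊃ B) ⊃ (C ∨ (B ⊃ C))) ∨ (((((B ∨ A) ⊃ (¬B ∨ (B ⊃ (C ⊃ C)))) ⊃ C) ⊃ A) ⊃ A))): 0.44 ≤ 0.68, so result = 1
(((B ⊃ C) ⊃ (¬((D ⊃ B) ⊃ (C ∨ (B ⊃ C))) ∨ (((((B ∨ A) ⊃ (¬B ∨ (B ⊃ (C ⊃ C)))) ⊃ C) ⊃ A) ⊃ A))) ⊃ C): 1 > 0.44, so result = 0.44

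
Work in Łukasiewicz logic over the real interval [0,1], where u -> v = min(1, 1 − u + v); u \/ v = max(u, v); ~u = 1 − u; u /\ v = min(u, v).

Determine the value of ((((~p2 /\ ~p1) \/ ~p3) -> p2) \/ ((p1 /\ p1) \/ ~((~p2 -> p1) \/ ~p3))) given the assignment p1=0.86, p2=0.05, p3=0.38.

~p2: Łukasiewicz ¬ gives 1 − 0.05 = 0.95
~p1: Łukasiewicz ¬ gives 1 − 0.86 = 0.14
(~p2 /\ ~p1) = min(0.95, 0.14) = 0.14
~p3: Łukasiewicz ¬ gives 1 − 0.38 = 0.62
((~p2 /\ ~p1) \/ ~p3) = max(0.14, 0.62) = 0.62
(((~p2 /\ ~p1) \/ ~p3) -> p2): min(1, 1 − 0.62 + 0.05) = 0.43
(p1 /\ p1) = min(0.86, 0.86) = 0.86
~p2: Łukasiewicz ¬ gives 1 − 0.05 = 0.95
(~p2 -> p1): min(1, 1 − 0.95 + 0.86) = 0.91
~p3: Łukasiewicz ¬ gives 1 − 0.38 = 0.62
((~p2 -> p1) \/ ~p3) = max(0.91, 0.62) = 0.91
~((~p2 -> p1) \/ ~p3): Łukasiewicz ¬ gives 1 − 0.91 = 0.09
((p1 /\ p1) \/ ~((~p2 -> p1) \/ ~p3)) = max(0.86, 0.09) = 0.86
((((~p2 /\ ~p1) \/ ~p3) -> p2) \/ ((p1 /\ p1) \/ ~((~p2 -> p1) \/ ~p3))) = max(0.43, 0.86) = 0.86

0.86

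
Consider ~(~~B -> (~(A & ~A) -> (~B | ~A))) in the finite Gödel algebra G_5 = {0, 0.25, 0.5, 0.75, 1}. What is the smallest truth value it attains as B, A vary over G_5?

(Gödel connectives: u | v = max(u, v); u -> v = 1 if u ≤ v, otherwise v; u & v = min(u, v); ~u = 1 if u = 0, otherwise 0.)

0.00

The minimum is attained at B = 0, A = 0:
  ~B: Gödel ¬ of 0 = 1 (operand is 0)
  ~~B: Gödel ¬ of 1 = 0 (operand ≠ 0)
  ~A: Gödel ¬ of 0 = 1 (operand is 0)
  (A & ~A) = min(0, 1) = 0
  ~(A & ~A): Gödel ¬ of 0 = 1 (operand is 0)
  ~B: Gödel ¬ of 0 = 1 (operand is 0)
  ~A: Gödel ¬ of 0 = 1 (operand is 0)
  (~B | ~A) = max(1, 1) = 1
  (~(A & ~A) -> (~B | ~A)): 1 ≤ 1, so result = 1
  (~~B -> (~(A & ~A) -> (~B | ~A))): 0 ≤ 1, so result = 1
  ~(~~B -> (~(A & ~A) -> (~B | ~A))): Gödel ¬ of 1 = 0 (operand ≠ 0)
Checking all 25 assignments confirms none give a value below 0.00.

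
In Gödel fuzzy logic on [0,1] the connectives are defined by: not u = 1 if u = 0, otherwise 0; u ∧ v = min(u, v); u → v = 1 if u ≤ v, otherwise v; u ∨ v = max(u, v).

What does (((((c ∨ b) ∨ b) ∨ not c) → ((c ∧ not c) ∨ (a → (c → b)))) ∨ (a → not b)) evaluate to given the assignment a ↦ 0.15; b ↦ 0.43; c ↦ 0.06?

1.00

(c ∨ b) = max(0.06, 0.43) = 0.43
((c ∨ b) ∨ b) = max(0.43, 0.43) = 0.43
not c: Gödel ¬ of 0.06 = 0 (operand ≠ 0)
(((c ∨ b) ∨ b) ∨ not c) = max(0.43, 0) = 0.43
not c: Gödel ¬ of 0.06 = 0 (operand ≠ 0)
(c ∧ not c) = min(0.06, 0) = 0
(c → b): 0.06 ≤ 0.43, so result = 1
(a → (c → b)): 0.15 ≤ 1, so result = 1
((c ∧ not c) ∨ (a → (c → b))) = max(0, 1) = 1
((((c ∨ b) ∨ b) ∨ not c) → ((c ∧ not c) ∨ (a → (c → b)))): 0.43 ≤ 1, so result = 1
not b: Gödel ¬ of 0.43 = 0 (operand ≠ 0)
(a → not b): 0.15 > 0, so result = 0
(((((c ∨ b) ∨ b) ∨ not c) → ((c ∧ not c) ∨ (a → (c → b)))) ∨ (a → not b)) = max(1, 0) = 1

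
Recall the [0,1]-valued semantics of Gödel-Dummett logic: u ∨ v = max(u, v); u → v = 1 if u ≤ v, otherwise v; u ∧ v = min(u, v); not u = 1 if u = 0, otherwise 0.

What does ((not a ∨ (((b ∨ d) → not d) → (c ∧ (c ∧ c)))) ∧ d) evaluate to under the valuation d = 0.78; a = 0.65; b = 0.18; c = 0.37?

not a: Gödel ¬ of 0.65 = 0 (operand ≠ 0)
(b ∨ d) = max(0.18, 0.78) = 0.78
not d: Gödel ¬ of 0.78 = 0 (operand ≠ 0)
((b ∨ d) → not d): 0.78 > 0, so result = 0
(c ∧ c) = min(0.37, 0.37) = 0.37
(c ∧ (c ∧ c)) = min(0.37, 0.37) = 0.37
(((b ∨ d) → not d) → (c ∧ (c ∧ c))): 0 ≤ 0.37, so result = 1
(not a ∨ (((b ∨ d) → not d) → (c ∧ (c ∧ c)))) = max(0, 1) = 1
((not a ∨ (((b ∨ d) → not d) → (c ∧ (c ∧ c)))) ∧ d) = min(1, 0.78) = 0.78

0.78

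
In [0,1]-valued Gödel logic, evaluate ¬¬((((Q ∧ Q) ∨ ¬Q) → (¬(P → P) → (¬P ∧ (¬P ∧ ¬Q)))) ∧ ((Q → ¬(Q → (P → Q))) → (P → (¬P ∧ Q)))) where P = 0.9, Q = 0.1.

1.00

(Q ∧ Q) = min(0.1, 0.1) = 0.1
¬Q: Gödel ¬ of 0.1 = 0 (operand ≠ 0)
((Q ∧ Q) ∨ ¬Q) = max(0.1, 0) = 0.1
(P → P): 0.9 ≤ 0.9, so result = 1
¬(P → P): Gödel ¬ of 1 = 0 (operand ≠ 0)
¬P: Gödel ¬ of 0.9 = 0 (operand ≠ 0)
¬P: Gödel ¬ of 0.9 = 0 (operand ≠ 0)
¬Q: Gödel ¬ of 0.1 = 0 (operand ≠ 0)
(¬P ∧ ¬Q) = min(0, 0) = 0
(¬P ∧ (¬P ∧ ¬Q)) = min(0, 0) = 0
(¬(P → P) → (¬P ∧ (¬P ∧ ¬Q))): 0 ≤ 0, so result = 1
(((Q ∧ Q) ∨ ¬Q) → (¬(P → P) → (¬P ∧ (¬P ∧ ¬Q)))): 0.1 ≤ 1, so result = 1
(P → Q): 0.9 > 0.1, so result = 0.1
(Q → (P → Q)): 0.1 ≤ 0.1, so result = 1
¬(Q → (P → Q)): Gödel ¬ of 1 = 0 (operand ≠ 0)
(Q → ¬(Q → (P → Q))): 0.1 > 0, so result = 0
¬P: Gödel ¬ of 0.9 = 0 (operand ≠ 0)
(¬P ∧ Q) = min(0, 0.1) = 0
(P → (¬P ∧ Q)): 0.9 > 0, so result = 0
((Q → ¬(Q → (P → Q))) → (P → (¬P ∧ Q))): 0 ≤ 0, so result = 1
((((Q ∧ Q) ∨ ¬Q) → (¬(P → P) → (¬P ∧ (¬P ∧ ¬Q)))) ∧ ((Q → ¬(Q → (P → Q))) → (P → (¬P ∧ Q)))) = min(1, 1) = 1
¬((((Q ∧ Q) ∨ ¬Q) → (¬(P → P) → (¬P ∧ (¬P ∧ ¬Q)))) ∧ ((Q → ¬(Q → (P → Q))) → (P → (¬P ∧ Q)))): Gödel ¬ of 1 = 0 (operand ≠ 0)
¬¬((((Q ∧ Q) ∨ ¬Q) → (¬(P → P) → (¬P ∧ (¬P ∧ ¬Q)))) ∧ ((Q → ¬(Q → (P → Q))) → (P → (¬P ∧ Q)))): Gödel ¬ of 0 = 1 (operand is 0)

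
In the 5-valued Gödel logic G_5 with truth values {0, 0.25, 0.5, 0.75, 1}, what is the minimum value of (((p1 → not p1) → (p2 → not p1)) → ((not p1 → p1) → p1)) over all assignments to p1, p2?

The minimum is attained at p1 = 0.25, p2 = 0:
  not p1: Gödel ¬ of 0.25 = 0 (operand ≠ 0)
  (p1 → not p1): 0.25 > 0, so result = 0
  not p1: Gödel ¬ of 0.25 = 0 (operand ≠ 0)
  (p2 → not p1): 0 ≤ 0, so result = 1
  ((p1 → not p1) → (p2 → not p1)): 0 ≤ 1, so result = 1
  not p1: Gödel ¬ of 0.25 = 0 (operand ≠ 0)
  (not p1 → p1): 0 ≤ 0.25, so result = 1
  ((not p1 → p1) → p1): 1 > 0.25, so result = 0.25
  (((p1 → not p1) → (p2 → not p1)) → ((not p1 → p1) → p1)): 1 > 0.25, so result = 0.25
Checking all 25 assignments confirms none give a value below 0.25.

0.25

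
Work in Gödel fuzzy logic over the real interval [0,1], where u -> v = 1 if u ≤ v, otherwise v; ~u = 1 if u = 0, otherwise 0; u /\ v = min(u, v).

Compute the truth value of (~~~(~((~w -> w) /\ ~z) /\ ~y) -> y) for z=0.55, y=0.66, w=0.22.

0.66

~w: Gödel ¬ of 0.22 = 0 (operand ≠ 0)
(~w -> w): 0 ≤ 0.22, so result = 1
~z: Gödel ¬ of 0.55 = 0 (operand ≠ 0)
((~w -> w) /\ ~z) = min(1, 0) = 0
~((~w -> w) /\ ~z): Gödel ¬ of 0 = 1 (operand is 0)
~y: Gödel ¬ of 0.66 = 0 (operand ≠ 0)
(~((~w -> w) /\ ~z) /\ ~y) = min(1, 0) = 0
~(~((~w -> w) /\ ~z) /\ ~y): Gödel ¬ of 0 = 1 (operand is 0)
~~(~((~w -> w) /\ ~z) /\ ~y): Gödel ¬ of 1 = 0 (operand ≠ 0)
~~~(~((~w -> w) /\ ~z) /\ ~y): Gödel ¬ of 0 = 1 (operand is 0)
(~~~(~((~w -> w) /\ ~z) /\ ~y) -> y): 1 > 0.66, so result = 0.66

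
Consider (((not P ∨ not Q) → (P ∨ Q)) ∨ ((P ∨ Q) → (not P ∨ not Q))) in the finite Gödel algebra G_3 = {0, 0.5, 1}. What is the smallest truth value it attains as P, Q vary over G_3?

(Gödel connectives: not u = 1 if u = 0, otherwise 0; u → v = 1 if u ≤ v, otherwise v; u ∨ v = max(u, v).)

1.00

Every assignment gives 1. For instance at P = 0, Q = 0:
  not P: Gödel ¬ of 0 = 1 (operand is 0)
  not Q: Gödel ¬ of 0 = 1 (operand is 0)
  (not P ∨ not Q) = max(1, 1) = 1
  (P ∨ Q) = max(0, 0) = 0
  ((not P ∨ not Q) → (P ∨ Q)): 1 > 0, so result = 0
  (P ∨ Q) = max(0, 0) = 0
  not P: Gödel ¬ of 0 = 1 (operand is 0)
  not Q: Gödel ¬ of 0 = 1 (operand is 0)
  (not P ∨ not Q) = max(1, 1) = 1
  ((P ∨ Q) → (not P ∨ not Q)): 0 ≤ 1, so result = 1
  (((not P ∨ not Q) → (P ∨ Q)) ∨ ((P ∨ Q) → (not P ∨ not Q))) = max(0, 1) = 1
All 9 assignments give value 1 — the formula is a G_3-tautology.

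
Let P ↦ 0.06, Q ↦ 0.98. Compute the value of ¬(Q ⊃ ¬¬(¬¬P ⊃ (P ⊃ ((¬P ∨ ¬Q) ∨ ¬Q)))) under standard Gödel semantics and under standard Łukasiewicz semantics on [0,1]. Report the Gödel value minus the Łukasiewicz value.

1.00

Gödel evaluation:
  ¬P: Gödel ¬ of 0.06 = 0 (operand ≠ 0)
  ¬¬P: Gödel ¬ of 0 = 1 (operand is 0)
  ¬P: Gödel ¬ of 0.06 = 0 (operand ≠ 0)
  ¬Q: Gödel ¬ of 0.98 = 0 (operand ≠ 0)
  (¬P ∨ ¬Q) = max(0, 0) = 0
  ¬Q: Gödel ¬ of 0.98 = 0 (operand ≠ 0)
  ((¬P ∨ ¬Q) ∨ ¬Q) = max(0, 0) = 0
  (P ⊃ ((¬P ∨ ¬Q) ∨ ¬Q)): 0.06 > 0, so result = 0
  (¬¬P ⊃ (P ⊃ ((¬P ∨ ¬Q) ∨ ¬Q))): 1 > 0, so result = 0
  ¬(¬¬P ⊃ (P ⊃ ((¬P ∨ ¬Q) ∨ ¬Q))): Gödel ¬ of 0 = 1 (operand is 0)
  ¬¬(¬¬P ⊃ (P ⊃ ((¬P ∨ ¬Q) ∨ ¬Q))): Gödel ¬ of 1 = 0 (operand ≠ 0)
  (Q ⊃ ¬¬(¬¬P ⊃ (P ⊃ ((¬P ∨ ¬Q) ∨ ¬Q)))): 0.98 > 0, so result = 0
  ¬(Q ⊃ ¬¬(¬¬P ⊃ (P ⊃ ((¬P ∨ ¬Q) ∨ ¬Q)))): Gödel ¬ of 0 = 1 (operand is 0)
  Gödel value = 1
Łukasiewicz evaluation:
  ¬P: Łukasiewicz ¬ gives 1 − 0.06 = 0.94
  ¬¬P: Łukasiewicz ¬ gives 1 − 0.94 = 0.06
  ¬P: Łukasiewicz ¬ gives 1 − 0.06 = 0.94
  ¬Q: Łukasiewicz ¬ gives 1 − 0.98 = 0.02
  (¬P ∨ ¬Q) = max(0.94, 0.02) = 0.94
  ¬Q: Łukasiewicz ¬ gives 1 − 0.98 = 0.02
  ((¬P ∨ ¬Q) ∨ ¬Q) = max(0.94, 0.02) = 0.94
  (P ⊃ ((¬P ∨ ¬Q) ∨ ¬Q)): min(1, 1 − 0.06 + 0.94) = 1
  (¬¬P ⊃ (P ⊃ ((¬P ∨ ¬Q) ∨ ¬Q))): min(1, 1 − 0.06 + 1) = 1
  ¬(¬¬P ⊃ (P ⊃ ((¬P ∨ ¬Q) ∨ ¬Q))): Łukasiewicz ¬ gives 1 − 1 = 0
  ¬¬(¬¬P ⊃ (P ⊃ ((¬P ∨ ¬Q) ∨ ¬Q))): Łukasiewicz ¬ gives 1 − 0 = 1
  (Q ⊃ ¬¬(¬¬P ⊃ (P ⊃ ((¬P ∨ ¬Q) ∨ ¬Q)))): min(1, 1 − 0.98 + 1) = 1
  ¬(Q ⊃ ¬¬(¬¬P ⊃ (P ⊃ ((¬P ∨ ¬Q) ∨ ¬Q)))): Łukasiewicz ¬ gives 1 − 1 = 0
  Łukasiewicz value = 0
Difference: 1 − 0 = 1.00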